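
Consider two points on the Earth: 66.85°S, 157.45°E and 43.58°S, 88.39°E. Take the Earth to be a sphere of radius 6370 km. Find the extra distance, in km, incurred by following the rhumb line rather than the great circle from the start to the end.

210 km

Great circle: cos σ = sin φ₁ sin φ₂ + cos φ₁ cos φ₂ cos Δλ,  σ = 0.7442 rad → d_gc = 4740.5 km
Rhumb line: Δψ = +0.7389, q = Δφ/Δψ = 0.5497, d_rh = R√(Δφ²+q²Δλ²) = 4950.1 km
Excess = 4950.1 − 4740.5 = 209.6 ≈ 210 km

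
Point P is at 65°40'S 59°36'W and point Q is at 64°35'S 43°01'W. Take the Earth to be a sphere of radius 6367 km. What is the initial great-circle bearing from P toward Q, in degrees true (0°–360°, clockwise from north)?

88.8°

N = sin Δλ·cos φ₂ = +0.1225;  D = cos φ₁ sin φ₂ − sin φ₁ cos φ₂ cos Δλ = +0.0026
initial course = atan2(N, D) = 88.77°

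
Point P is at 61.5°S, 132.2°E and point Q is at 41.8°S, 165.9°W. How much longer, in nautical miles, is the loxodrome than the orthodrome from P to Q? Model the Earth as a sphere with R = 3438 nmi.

Great circle: cos σ = sin φ₁ sin φ₂ + cos φ₁ cos φ₂ cos Δλ,  σ = 0.7177 rad → d_gc = 2467.54 nmi
Rhumb line: Δψ = +0.5661, q = Δφ/Δψ = 0.6074, d_rh = R√(Δφ²+q²Δλ²) = 2546.97 nmi
Excess = 2546.97 − 2467.54 = 79.43 ≈ 79 nmi

79 nmi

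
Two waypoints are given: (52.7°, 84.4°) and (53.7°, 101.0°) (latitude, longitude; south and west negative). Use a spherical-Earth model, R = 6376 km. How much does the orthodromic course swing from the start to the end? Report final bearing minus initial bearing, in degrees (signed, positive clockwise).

+13.3°

At departure: θ₁ = atan2(sin Δλ cos φ₂, cos φ₁ sin φ₂ − sin φ₁ cos φ₂ cos Δλ) = 77.63°
At arrival: θ₂ = atan2(sin Δλ cos φ₁, −cos φ₂ sin φ₁ + sin φ₂ cos φ₁ cos Δλ) = 90.96°
Δθ = θ₂ − θ₁ = +13.3°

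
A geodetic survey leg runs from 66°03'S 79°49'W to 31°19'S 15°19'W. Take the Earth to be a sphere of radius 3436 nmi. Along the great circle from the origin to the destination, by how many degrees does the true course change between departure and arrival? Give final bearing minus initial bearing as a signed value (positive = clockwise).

Initial bearing θ₁ = atan2(sin Δλ cos φ₂, cos φ₁ sin φ₂ − sin φ₁ cos φ₂ cos Δλ) = 80.78°
Final bearing θ₂ = (initial bearing from the destination back to the start) + 180° = 27.97°
Δθ = θ₂ − θ₁ = -52.8°

-52.8°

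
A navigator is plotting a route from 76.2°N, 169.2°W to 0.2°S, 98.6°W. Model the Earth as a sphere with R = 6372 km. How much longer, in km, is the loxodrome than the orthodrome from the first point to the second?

308 km

Great circle: cos σ = sin φ₁ sin φ₂ + cos φ₁ cos φ₂ cos Δλ,  σ = 1.4949 rad → d_gc = 9525.4 km
Rhumb line: Δψ = -2.1153, q = Δφ/Δψ = 0.6304, d_rh = R√(Δφ²+q²Δλ²) = 9833.0 km
Excess = 9833.0 − 9525.4 = 307.6 ≈ 308 km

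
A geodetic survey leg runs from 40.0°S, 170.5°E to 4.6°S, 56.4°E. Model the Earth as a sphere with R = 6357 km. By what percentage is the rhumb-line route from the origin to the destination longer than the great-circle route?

3.9%

Great circle: σ = 1.8341 rad → d_gc = Rσ = 11659.2 km
Rhumb: Δφ = +0.6178, Δλ = -1.9914, Δψ = +0.6825, q = Δφ/Δψ = 0.9052 → d_rh = R√(Δφ²+q²Δλ²) = 12114.0 km
Excess = (12114.0 − 11659.2) / 11659.2 = 454.8 / 11659.2 = 3.90% ≈ 3.9%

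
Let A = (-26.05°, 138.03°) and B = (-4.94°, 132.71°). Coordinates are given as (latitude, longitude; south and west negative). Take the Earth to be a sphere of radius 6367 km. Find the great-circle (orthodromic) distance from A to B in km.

2413 km

cos σ = sin φ₁ sin φ₂ + cos φ₁ cos φ₂ cos Δλ
      = sin(-26.05°)sin(-4.94°) + cos(-26.05°)cos(-4.94°)cos(-5.32°) = 0.9290
σ = 21.715° → d = Rσ = 6367·0.37900 = 2413 km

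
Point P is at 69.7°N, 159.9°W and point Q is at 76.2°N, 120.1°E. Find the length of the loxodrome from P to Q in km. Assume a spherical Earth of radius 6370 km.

Δψ = ln[tan(π/4+φ₂/2)/tan(π/4+φ₁/2)] = +0.3916;  Δφ = +0.1134 rad,  Δλ = -1.3963 rad
q = Δφ/Δψ = 0.2897
d = R·√(Δφ² + q²Δλ²) = 6370·0.42007 = 2676 km

2676 km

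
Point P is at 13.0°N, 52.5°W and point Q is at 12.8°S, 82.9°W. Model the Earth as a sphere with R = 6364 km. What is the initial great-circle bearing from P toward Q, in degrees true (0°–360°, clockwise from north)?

N = sin Δλ·cos φ₂ = -0.4935;  D = cos φ₁ sin φ₂ − sin φ₁ cos φ₂ cos Δλ = -0.4051
initial course = atan2(N, D) = 230.62°

230.6°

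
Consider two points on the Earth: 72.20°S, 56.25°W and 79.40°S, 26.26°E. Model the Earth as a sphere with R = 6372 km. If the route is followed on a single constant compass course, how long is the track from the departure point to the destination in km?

Δψ = ln[tan(π/4+φ₂/2)/tan(π/4+φ₁/2)] = -0.5236;  Δφ = -0.1257 rad,  Δλ = +1.4401 rad
q = Δφ/Δψ = 0.2400
d = R·√(Δφ² + q²Δλ²) = 6372·0.36777 = 2343 km

2343 km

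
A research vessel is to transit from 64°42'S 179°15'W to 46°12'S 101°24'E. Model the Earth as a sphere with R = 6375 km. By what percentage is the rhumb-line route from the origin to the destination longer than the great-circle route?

Great circle: σ = 0.7853 rad → d_gc = Rσ = 5006.1 km
Rhumb: Δφ = +0.3229, Δλ = -1.3849, Δψ = +0.5828, q = Δφ/Δψ = 0.5540 → d_rh = R√(Δφ²+q²Δλ²) = 5306.7 km
Excess = (5306.7 − 5006.1) / 5006.1 = 300.6 / 5006.1 = 6.00% ≈ 6.0%

6.0%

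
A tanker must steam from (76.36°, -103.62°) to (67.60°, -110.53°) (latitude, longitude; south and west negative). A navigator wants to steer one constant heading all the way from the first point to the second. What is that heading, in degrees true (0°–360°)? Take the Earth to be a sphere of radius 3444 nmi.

Δψ = ln[tan(π/4+φ₂/2)/tan(π/4+φ₁/2)] = -0.5042
Δλ = -0.1206 rad (taken the short way round)
course = atan2(Δλ, Δψ) = 193.45°

193.5°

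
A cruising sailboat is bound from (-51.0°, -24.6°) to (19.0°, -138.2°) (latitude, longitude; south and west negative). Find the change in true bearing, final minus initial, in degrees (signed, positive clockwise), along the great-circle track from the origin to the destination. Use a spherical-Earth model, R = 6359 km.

Initial bearing θ₁ = atan2(sin Δλ cos φ₂, cos φ₁ sin φ₂ − sin φ₁ cos φ₂ cos Δλ) = 264.12°
Final bearing θ₂ = (initial bearing from the destination back to the start) + 180° = 318.54°
Δθ = θ₂ − θ₁ = +54.4°

+54.4°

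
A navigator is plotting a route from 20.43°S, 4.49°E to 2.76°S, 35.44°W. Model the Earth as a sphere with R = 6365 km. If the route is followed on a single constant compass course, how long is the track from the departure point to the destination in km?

Δψ = ln[tan(π/4+φ₂/2)/tan(π/4+φ₁/2)] = +0.3162;  Δφ = +0.3084 rad,  Δλ = -0.6969 rad
q = Δφ/Δψ = 0.9754
d = R·√(Δφ² + q²Δλ²) = 6365·0.74644 = 4751 km

4751 km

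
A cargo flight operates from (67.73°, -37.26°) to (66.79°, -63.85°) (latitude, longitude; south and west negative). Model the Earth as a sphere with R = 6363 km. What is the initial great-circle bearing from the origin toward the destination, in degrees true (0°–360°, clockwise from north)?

277.2°

N = sin Δλ·cos φ₂ = -0.1764;  D = cos φ₁ sin φ₂ − sin φ₁ cos φ₂ cos Δλ = +0.0222
initial course = atan2(N, D) = 277.16°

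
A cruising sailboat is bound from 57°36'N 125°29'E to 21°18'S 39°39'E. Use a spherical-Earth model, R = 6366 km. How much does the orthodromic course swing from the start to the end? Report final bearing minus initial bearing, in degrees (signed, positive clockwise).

At departure: θ₁ = atan2(sin Δλ cos φ₂, cos φ₁ sin φ₂ − sin φ₁ cos φ₂ cos Δλ) = 254.84°
At arrival: θ₂ = atan2(sin Δλ cos φ₁, −cos φ₂ sin φ₁ + sin φ₂ cos φ₁ cos Δλ) = 213.72°
Δθ = θ₂ − θ₁ = -41.1°

-41.1°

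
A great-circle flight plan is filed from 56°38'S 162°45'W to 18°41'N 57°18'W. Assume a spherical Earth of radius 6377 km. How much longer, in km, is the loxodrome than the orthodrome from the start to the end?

Great circle: cos σ = sin φ₁ sin φ₂ + cos φ₁ cos φ₂ cos Δλ,  σ = 1.9892 rad → d_gc = 12685.3 km
Rhumb line: Δψ = +1.5370, q = Δφ/Δψ = 0.8553, d_rh = R√(Δφ²+q²Δλ²) = 13077.7 km
Excess = 13077.7 − 12685.3 = 392.4 ≈ 392 km

392 km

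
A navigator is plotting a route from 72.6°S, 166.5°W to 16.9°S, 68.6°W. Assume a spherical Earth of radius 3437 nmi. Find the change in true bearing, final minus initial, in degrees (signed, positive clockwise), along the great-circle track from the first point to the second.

-84.9°

Initial bearing θ₁ = atan2(sin Δλ cos φ₂, cos φ₁ sin φ₂ − sin φ₁ cos φ₂ cos Δλ) = 102.63°
Final bearing θ₂ = (initial bearing from the destination back to the start) + 180° = 17.76°
Δθ = θ₂ − θ₁ = -84.9°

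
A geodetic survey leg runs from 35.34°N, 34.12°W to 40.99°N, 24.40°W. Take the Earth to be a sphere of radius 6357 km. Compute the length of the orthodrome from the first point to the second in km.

cos σ = sin φ₁ sin φ₂ + cos φ₁ cos φ₂ cos Δλ
      = sin(35.34°)sin(40.99°) + cos(35.34°)cos(40.99°)cos(9.72°) = 0.9863
σ = 9.494° → d = Rσ = 6357·0.16570 = 1053 km

1053 km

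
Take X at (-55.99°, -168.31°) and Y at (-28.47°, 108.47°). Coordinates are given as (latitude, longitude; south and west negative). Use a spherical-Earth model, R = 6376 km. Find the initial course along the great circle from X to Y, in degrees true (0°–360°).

258.3°

N = sin Δλ·cos φ₂ = -0.8729;  D = cos φ₁ sin φ₂ − sin φ₁ cos φ₂ cos Δλ = -0.1806
initial course = atan2(N, D) = 258.31°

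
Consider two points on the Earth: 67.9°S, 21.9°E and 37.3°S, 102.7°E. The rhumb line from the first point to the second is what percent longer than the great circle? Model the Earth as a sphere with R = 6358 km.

Great circle: σ = 0.9156 rad → d_gc = Rσ = 5821.4 km
Rhumb: Δφ = +0.5341, Δλ = +1.4102, Δψ = +0.9307, q = Δφ/Δψ = 0.5738 → d_rh = R√(Δφ²+q²Δλ²) = 6164.5 km
Excess = (6164.5 − 5821.4) / 5821.4 = 343.1 / 5821.4 = 5.89% ≈ 5.9%

5.9%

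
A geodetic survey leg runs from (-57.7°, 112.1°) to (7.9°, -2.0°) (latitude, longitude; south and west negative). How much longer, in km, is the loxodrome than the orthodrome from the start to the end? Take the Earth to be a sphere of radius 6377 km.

Great circle: cos σ = sin φ₁ sin φ₂ + cos φ₁ cos φ₂ cos Δλ,  σ = 1.9095 rad → d_gc = 12177.1 km
Rhumb line: Δψ = +1.3776, q = Δφ/Δψ = 0.8311, d_rh = R√(Δφ²+q²Δλ²) = 12833.5 km
Excess = 12833.5 − 12177.1 = 656.4 ≈ 656 km

656 km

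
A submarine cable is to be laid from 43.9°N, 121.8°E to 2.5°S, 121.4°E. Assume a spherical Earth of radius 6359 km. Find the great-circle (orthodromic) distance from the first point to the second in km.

5150 km

Haversine: a = sin²(Δφ/2)+cos φ₁ cos φ₂ sin²(Δλ/2) = 0.15520;  σ = 2·atan2(√a,√(1−a))
σ = 46.401° → d = Rσ = 6359·0.80986 = 5150 km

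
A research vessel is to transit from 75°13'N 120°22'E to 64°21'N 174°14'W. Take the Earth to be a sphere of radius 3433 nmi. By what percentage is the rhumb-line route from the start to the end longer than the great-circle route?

Great circle: σ = 0.4088 rad → d_gc = Rσ = 1403.4 nmi
Rhumb: Δφ = -0.1897, Δλ = +1.1414, Δψ = -0.5624, q = Δφ/Δψ = 0.3372 → d_rh = R√(Δφ²+q²Δλ²) = 1473.2 nmi
Excess = (1473.2 − 1403.4) / 1403.4 = 69.8 / 1403.4 = 4.97% ≈ 5.0%

5.0%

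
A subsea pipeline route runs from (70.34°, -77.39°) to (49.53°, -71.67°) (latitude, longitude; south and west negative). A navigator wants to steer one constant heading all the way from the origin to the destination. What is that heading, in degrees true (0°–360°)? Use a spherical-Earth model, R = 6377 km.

Meridional parts: M(φ₁)=+1.7529, M(φ₂)=+0.9980 → ΔM = -0.7549;  Δλ = +0.0998 rad
tan C = Δλ / ΔM = -0.1322 → C = 172.47°

172.5°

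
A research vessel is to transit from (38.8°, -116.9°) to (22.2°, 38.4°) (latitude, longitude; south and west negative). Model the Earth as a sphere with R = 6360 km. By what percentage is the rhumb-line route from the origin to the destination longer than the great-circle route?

16.8%

Great circle: σ = 2.0029 rad → d_gc = Rσ = 12738.5 km
Rhumb: Δφ = -0.2897, Δλ = +2.7105, Δψ = -0.3383, q = Δφ/Δψ = 0.8565 → d_rh = R√(Δφ²+q²Δλ²) = 14879.5 km
Excess = (14879.5 − 12738.5) / 12738.5 = 2141.0 / 12738.5 = 16.81% ≈ 16.8%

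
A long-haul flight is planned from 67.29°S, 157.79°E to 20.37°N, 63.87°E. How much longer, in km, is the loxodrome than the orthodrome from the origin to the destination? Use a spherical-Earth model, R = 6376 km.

427 km

Great circle: cos σ = sin φ₁ sin φ₂ + cos φ₁ cos φ₂ cos Δλ,  σ = 1.9239 rad → d_gc = 12267.0 km
Rhumb line: Δψ = +1.9686, q = Δφ/Δψ = 0.7772, d_rh = R√(Δφ²+q²Δλ²) = 12694.0 km
Excess = 12694.0 − 12267.0 = 427.0 ≈ 427 km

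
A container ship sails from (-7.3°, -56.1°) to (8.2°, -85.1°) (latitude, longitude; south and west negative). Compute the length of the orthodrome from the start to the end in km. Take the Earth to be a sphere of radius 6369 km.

3646 km

cos σ = sin φ₁ sin φ₂ + cos φ₁ cos φ₂ cos Δλ
      = sin(-7.30°)sin(8.20°) + cos(-7.30°)cos(8.20°)cos(-29.00°) = 0.8405
σ = 32.803° → d = Rσ = 6369·0.57252 = 3646 km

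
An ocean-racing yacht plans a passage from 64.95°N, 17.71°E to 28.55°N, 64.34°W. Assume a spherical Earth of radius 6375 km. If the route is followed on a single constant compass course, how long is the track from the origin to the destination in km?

Rhumb course C = atan2(Δλ, Δψ) with Δψ = ln[tan(π/4+φ₂/2)/tan(π/4+φ₁/2)] = -0.9841, Δλ = -1.4320 → C = 235.50°
d = R·|Δφ| / |cos C| = 6375·0.63530 / 0.56636 = 7151 km

7151 km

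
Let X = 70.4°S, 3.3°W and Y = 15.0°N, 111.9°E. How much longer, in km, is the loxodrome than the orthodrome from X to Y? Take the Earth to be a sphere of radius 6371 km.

Great circle: cos σ = sin φ₁ sin φ₂ + cos φ₁ cos φ₂ cos Δλ,  σ = 1.9625 rad → d_gc = 12503.2 km
Rhumb line: Δψ = +2.0209, q = Δφ/Δψ = 0.7376, d_rh = R√(Δφ²+q²Δλ²) = 13395.4 km
Excess = 13395.4 − 12503.2 = 892.2 ≈ 892 km

892 km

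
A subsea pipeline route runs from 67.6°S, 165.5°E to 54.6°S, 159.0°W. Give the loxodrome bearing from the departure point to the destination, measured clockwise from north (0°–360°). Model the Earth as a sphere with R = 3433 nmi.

52.4°

Δψ = ln[tan(π/4+φ₂/2)/tan(π/4+φ₁/2)] = +0.4773
Δλ = +0.6196 rad (taken the short way round)
course = atan2(Δλ, Δψ) = 52.39°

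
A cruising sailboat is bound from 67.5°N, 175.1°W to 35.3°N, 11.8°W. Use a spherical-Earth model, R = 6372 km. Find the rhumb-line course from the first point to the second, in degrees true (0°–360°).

108.5°

Δψ = ln[tan(π/4+φ₂/2)/tan(π/4+φ₁/2)] = -0.9557
Δλ = +2.8501 rad (taken the short way round)
course = atan2(Δλ, Δψ) = 108.54°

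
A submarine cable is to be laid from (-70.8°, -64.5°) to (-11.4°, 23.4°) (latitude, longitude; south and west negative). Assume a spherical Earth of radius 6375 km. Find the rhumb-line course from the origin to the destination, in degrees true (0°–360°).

44.2°

Δψ = ln[tan(π/4+φ₂/2)/tan(π/4+φ₁/2)] = +1.5768
Δλ = +1.5341 rad (taken the short way round)
course = atan2(Δλ, Δψ) = 44.22°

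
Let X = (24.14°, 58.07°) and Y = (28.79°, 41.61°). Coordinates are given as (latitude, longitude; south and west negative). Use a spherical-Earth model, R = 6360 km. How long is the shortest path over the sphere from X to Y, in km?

cos σ = sin φ₁ sin φ₂ + cos φ₁ cos φ₂ cos Δλ
      = sin(24.14°)sin(28.79°) + cos(24.14°)cos(28.79°)cos(-16.46°) = 0.9639
σ = 15.435° → d = Rσ = 6360·0.26939 = 1713 km

1713 km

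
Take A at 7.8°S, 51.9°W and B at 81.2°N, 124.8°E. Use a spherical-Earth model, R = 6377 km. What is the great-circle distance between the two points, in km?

cos σ = sin φ₁ sin φ₂ + cos φ₁ cos φ₂ cos Δλ
      = sin(-7.80°)sin(81.20°) + cos(-7.80°)cos(81.20°)cos(176.70°) = -0.2854
σ = 106.585° → d = Rσ = 6377·1.86026 = 11863 km

11863 km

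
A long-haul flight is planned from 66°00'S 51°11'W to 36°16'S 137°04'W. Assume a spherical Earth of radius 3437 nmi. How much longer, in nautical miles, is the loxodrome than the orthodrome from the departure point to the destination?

Great circle: cos σ = sin φ₁ sin φ₂ + cos φ₁ cos φ₂ cos Δλ,  σ = 0.9716 rad → d_gc = 3339.5 nmi
Rhumb line: Δψ = +0.8685, q = Δφ/Δψ = 0.5975, d_rh = R√(Δφ²+q²Δλ²) = 3557.7 nmi
Excess = 3557.7 − 3339.5 = 218.2 ≈ 218 nmi

218 nmi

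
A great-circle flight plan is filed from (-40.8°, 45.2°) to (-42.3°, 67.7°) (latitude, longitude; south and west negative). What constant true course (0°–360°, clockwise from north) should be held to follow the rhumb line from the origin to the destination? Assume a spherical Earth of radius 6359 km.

95.1°

Δψ = ln[tan(π/4+φ₂/2)/tan(π/4+φ₁/2)] = -0.0350
Δλ = +0.3927 rad (taken the short way round)
course = atan2(Δλ, Δψ) = 95.09°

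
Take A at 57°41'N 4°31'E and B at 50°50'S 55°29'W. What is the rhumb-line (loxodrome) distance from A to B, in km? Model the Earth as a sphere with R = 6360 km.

13263 km

Rhumb course C = atan2(Δλ, Δψ) with Δψ = ln[tan(π/4+φ₂/2)/tan(π/4+φ₁/2)] = -2.2723, Δλ = -1.0472 → C = 204.74°
d = R·|Δφ| / |cos C| = 6360·1.89397 / 0.90819 = 13263 km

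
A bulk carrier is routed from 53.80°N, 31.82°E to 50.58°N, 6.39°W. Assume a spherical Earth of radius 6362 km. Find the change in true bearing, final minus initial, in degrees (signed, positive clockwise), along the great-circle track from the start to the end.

-30.6°

Initial bearing θ₁ = atan2(sin Δλ cos φ₂, cos φ₁ sin φ₂ − sin φ₁ cos φ₂ cos Δλ) = 277.77°
Final bearing θ₂ = (initial bearing from the destination back to the start) + 180° = 247.15°
Δθ = θ₂ − θ₁ = -30.6°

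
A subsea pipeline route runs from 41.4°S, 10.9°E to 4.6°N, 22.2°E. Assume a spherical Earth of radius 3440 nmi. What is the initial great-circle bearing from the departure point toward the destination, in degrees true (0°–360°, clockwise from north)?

15.5°

N = sin Δλ·cos φ₂ = +0.1953;  D = cos φ₁ sin φ₂ − sin φ₁ cos φ₂ cos Δλ = +0.7066
initial course = atan2(N, D) = 15.45°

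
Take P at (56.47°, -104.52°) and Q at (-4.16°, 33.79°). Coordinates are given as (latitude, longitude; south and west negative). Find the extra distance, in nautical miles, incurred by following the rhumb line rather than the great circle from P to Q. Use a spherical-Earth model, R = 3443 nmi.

Great circle: cos σ = sin φ₁ sin φ₂ + cos φ₁ cos φ₂ cos Δλ,  σ = 2.0622 rad → d_gc = 7100.2 nmi
Rhumb line: Δψ = -1.2725, q = Δφ/Δψ = 0.8316, d_rh = R√(Δφ²+q²Δλ²) = 7813.1 nmi
Excess = 7813.1 − 7100.2 = 712.9 ≈ 713 nmi

713 nmi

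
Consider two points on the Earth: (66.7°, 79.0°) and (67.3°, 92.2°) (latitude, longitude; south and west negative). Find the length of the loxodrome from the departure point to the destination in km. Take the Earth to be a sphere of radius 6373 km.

Δψ = ln[tan(π/4+φ₂/2)/tan(π/4+φ₁/2)] = +0.0268;  Δφ = +0.0105 rad,  Δλ = +0.2304 rad
q = Δφ/Δψ = 0.3907
d = R·√(Δφ² + q²Δλ²) = 6373·0.09062 = 578 km

578 km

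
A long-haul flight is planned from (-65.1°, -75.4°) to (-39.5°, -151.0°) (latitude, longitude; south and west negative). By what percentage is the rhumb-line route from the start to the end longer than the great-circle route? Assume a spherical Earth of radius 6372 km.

Great circle: σ = 0.8530 rad → d_gc = Rσ = 5435.2 km
Rhumb: Δφ = +0.4468, Δλ = -1.3195, Δψ = +0.7590, q = Δφ/Δψ = 0.5886 → d_rh = R√(Δφ²+q²Δλ²) = 5709.6 km
Excess = (5709.6 − 5435.2) / 5435.2 = 274.4 / 5435.2 = 5.049% ≈ 5.0%

5.0%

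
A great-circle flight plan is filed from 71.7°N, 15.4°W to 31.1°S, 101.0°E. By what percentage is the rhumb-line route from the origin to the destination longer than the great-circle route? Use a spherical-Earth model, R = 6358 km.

5.6%

Great circle: σ = 2.2268 rad → d_gc = Rσ = 14158.0 km
Rhumb: Δφ = -1.7942, Δλ = +2.0316, Δψ = -2.3975, q = Δφ/Δψ = 0.7484 → d_rh = R√(Δφ²+q²Δλ²) = 14952.2 km
Excess = (14952.2 − 14158.0) / 14158.0 = 794.2 / 14158.0 = 5.61% ≈ 5.6%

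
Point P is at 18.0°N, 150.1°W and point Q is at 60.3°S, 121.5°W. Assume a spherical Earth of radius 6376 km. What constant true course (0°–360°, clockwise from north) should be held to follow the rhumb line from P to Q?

Δψ = ln[tan(π/4+φ₂/2)/tan(π/4+φ₁/2)] = -1.6469
Δλ = +0.4992 rad (taken the short way round)
course = atan2(Δλ, Δψ) = 163.14°

163.1°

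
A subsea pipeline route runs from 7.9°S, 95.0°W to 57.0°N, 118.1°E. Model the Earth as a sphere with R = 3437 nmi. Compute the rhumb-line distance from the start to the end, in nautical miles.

8332 nmi

Rhumb course C = atan2(Δλ, Δψ) with Δψ = ln[tan(π/4+φ₂/2)/tan(π/4+φ₁/2)] = +1.3550, Δλ = -2.5639 → C = 297.86°
d = R·|Δφ| / |cos C| = 3437·1.13272 / 0.46725 = 8332 nmi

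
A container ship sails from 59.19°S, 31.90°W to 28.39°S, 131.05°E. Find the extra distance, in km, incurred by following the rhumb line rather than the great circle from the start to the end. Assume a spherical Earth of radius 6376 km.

Great circle: cos σ = sin φ₁ sin φ₂ + cos φ₁ cos φ₂ cos Δλ,  σ = 1.5932 rad → d_gc = 10158.4 km
Rhumb line: Δψ = +0.7719, q = Δφ/Δψ = 0.6964, d_rh = R√(Δφ²+q²Δλ²) = 13085.1 km
Excess = 13085.1 − 10158.4 = 2926.7 ≈ 2927 km

2927 km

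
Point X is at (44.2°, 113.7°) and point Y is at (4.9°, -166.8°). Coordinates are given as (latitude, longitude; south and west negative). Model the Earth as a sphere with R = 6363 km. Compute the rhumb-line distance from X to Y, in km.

Δψ = ln[tan(π/4+φ₂/2)/tan(π/4+φ₁/2)] = -0.7761;  Δφ = -0.6859 rad,  Δλ = +1.3875 rad
q = Δφ/Δψ = 0.8838
d = R·√(Δφ² + q²Δλ²) = 6363·1.40504 = 8940 km

8940 km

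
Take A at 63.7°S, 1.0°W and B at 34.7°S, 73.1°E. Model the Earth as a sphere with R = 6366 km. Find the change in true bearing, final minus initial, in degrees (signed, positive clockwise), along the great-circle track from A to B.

Initial bearing θ₁ = atan2(sin Δλ cos φ₂, cos φ₁ sin φ₂ − sin φ₁ cos φ₂ cos Δλ) = 93.64°
Final bearing θ₂ = (initial bearing from the destination back to the start) + 180° = 32.54°
Δθ = θ₂ − θ₁ = -61.1°

-61.1°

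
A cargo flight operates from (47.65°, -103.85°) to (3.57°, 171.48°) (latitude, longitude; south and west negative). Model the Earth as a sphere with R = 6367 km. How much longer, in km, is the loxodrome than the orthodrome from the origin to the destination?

217 km

Great circle: cos σ = sin φ₁ sin φ₂ + cos φ₁ cos φ₂ cos Δλ,  σ = 1.4621 rad → d_gc = 9309.2 km
Rhumb line: Δψ = -0.8860, q = Δφ/Δψ = 0.8683, d_rh = R√(Δφ²+q²Δλ²) = 9525.8 km
Excess = 9525.8 − 9309.2 = 216.6 ≈ 217 km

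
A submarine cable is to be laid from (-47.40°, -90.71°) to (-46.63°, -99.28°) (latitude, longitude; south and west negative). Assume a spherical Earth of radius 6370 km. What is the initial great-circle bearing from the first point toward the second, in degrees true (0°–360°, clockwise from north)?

θ = atan2( sin Δλ·cos φ₂ ,  cos φ₁ sin φ₂ − sin φ₁ cos φ₂ cos Δλ )
  = atan2(-0.1023, +0.0078) = 274.36°

274.4°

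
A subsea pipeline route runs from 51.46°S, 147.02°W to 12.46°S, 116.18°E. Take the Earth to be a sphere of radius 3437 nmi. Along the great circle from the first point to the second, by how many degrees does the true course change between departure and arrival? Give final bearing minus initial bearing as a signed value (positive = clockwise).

+64.6°

Initial bearing θ₁ = atan2(sin Δλ cos φ₂, cos φ₁ sin φ₂ − sin φ₁ cos φ₂ cos Δλ) = 256.94°
Final bearing θ₂ = (initial bearing from the destination back to the start) + 180° = 321.57°
Δθ = θ₂ − θ₁ = +64.6°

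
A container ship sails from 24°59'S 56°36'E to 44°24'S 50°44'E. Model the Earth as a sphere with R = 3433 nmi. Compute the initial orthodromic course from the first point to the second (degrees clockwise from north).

192.3°

N = sin Δλ·cos φ₂ = -0.0730;  D = cos φ₁ sin φ₂ − sin φ₁ cos φ₂ cos Δλ = -0.3340
initial course = atan2(N, D) = 192.33°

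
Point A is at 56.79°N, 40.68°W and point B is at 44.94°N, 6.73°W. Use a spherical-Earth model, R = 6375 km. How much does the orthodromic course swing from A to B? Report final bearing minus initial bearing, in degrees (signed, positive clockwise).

Initial bearing θ₁ = atan2(sin Δλ cos φ₂, cos φ₁ sin φ₂ − sin φ₁ cos φ₂ cos Δλ) = 104.79°
Final bearing θ₂ = (initial bearing from the destination back to the start) + 180° = 131.57°
Δθ = θ₂ − θ₁ = +26.8°

+26.8°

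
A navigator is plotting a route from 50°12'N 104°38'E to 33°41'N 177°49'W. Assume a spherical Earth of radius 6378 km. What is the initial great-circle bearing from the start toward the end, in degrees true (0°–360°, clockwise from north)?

75.0°

θ = atan2( sin Δλ·cos φ₂ ,  cos φ₁ sin φ₂ − sin φ₁ cos φ₂ cos Δλ )
  = atan2(+0.8125, +0.2172) = 75.04°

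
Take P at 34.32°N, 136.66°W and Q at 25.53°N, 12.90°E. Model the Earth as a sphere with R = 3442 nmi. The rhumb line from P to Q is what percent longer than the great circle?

14.2%

Great circle: σ = 1.9818 rad → d_gc = Rσ = 6821.4 nmi
Rhumb: Δφ = -0.1534, Δλ = +2.6103, Δψ = -0.1773, q = Δφ/Δψ = 0.8653 → d_rh = R√(Δφ²+q²Δλ²) = 7792.1 nmi
Excess = (7792.1 − 6821.4) / 6821.4 = 970.7 / 6821.4 = 14.23% ≈ 14.2%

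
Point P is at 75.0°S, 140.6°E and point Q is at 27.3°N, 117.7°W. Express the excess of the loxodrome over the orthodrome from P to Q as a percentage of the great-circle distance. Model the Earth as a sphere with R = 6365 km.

Great circle: σ = 2.0825 rad → d_gc = Rσ = 13255.1 km
Rhumb: Δφ = +1.7855, Δλ = +1.7750, Δψ = +2.5232, q = Δφ/Δψ = 0.7076 → d_rh = R√(Δφ²+q²Δλ²) = 13894.9 km
Excess = (13894.9 − 13255.1) / 13255.1 = 639.8 / 13255.1 = 4.83% ≈ 4.8%

4.8%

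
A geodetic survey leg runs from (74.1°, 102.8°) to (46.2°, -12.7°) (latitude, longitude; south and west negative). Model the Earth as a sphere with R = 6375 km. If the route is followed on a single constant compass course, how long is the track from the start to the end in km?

6683 km

Δψ = ln[tan(π/4+φ₂/2)/tan(π/4+φ₁/2)] = -1.0573;  Δφ = -0.4869 rad,  Δλ = -2.0159 rad
q = Δφ/Δψ = 0.4606
d = R·√(Δφ² + q²Δλ²) = 6375·1.04837 = 6683 km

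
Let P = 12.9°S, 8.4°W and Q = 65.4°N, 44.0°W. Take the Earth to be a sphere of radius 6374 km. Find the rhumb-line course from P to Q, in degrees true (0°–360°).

340.5°

Meridional parts: M(φ₁)=-0.2271, M(φ₂)=+1.5231 → ΔM = +1.7502;  Δλ = -0.6213 rad
tan C = Δλ / ΔM = -0.3550 → C = 340.45°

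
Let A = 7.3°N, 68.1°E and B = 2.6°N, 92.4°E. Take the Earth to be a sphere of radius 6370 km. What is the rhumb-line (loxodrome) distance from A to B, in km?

Δψ = ln[tan(π/4+φ₂/2)/tan(π/4+φ₁/2)] = -0.0824;  Δφ = -0.0820 rad,  Δλ = +0.4241 rad
q = Δφ/Δψ = 0.9960
d = R·√(Δφ² + q²Δλ²) = 6370·0.43030 = 2741 km

2741 km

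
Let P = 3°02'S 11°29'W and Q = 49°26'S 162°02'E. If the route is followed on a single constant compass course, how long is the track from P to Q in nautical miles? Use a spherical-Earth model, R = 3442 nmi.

Δψ = ln[tan(π/4+φ₂/2)/tan(π/4+φ₁/2)] = -0.9424;  Δφ = -0.8098 rad,  Δλ = +3.0284 rad
q = Δφ/Δψ = 0.8593
d = R·√(Δφ² + q²Δλ²) = 3442·2.72547 = 9381 nmi

9381 nmi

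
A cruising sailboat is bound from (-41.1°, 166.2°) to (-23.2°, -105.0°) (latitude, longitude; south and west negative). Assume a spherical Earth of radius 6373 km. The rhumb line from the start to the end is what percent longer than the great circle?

Great circle: σ = 1.2938 rad → d_gc = Rσ = 8245.4 km
Rhumb: Δφ = +0.3124, Δλ = +1.5499, Δψ = +0.3717, q = Δφ/Δψ = 0.8405 → d_rh = R√(Δφ²+q²Δλ²) = 8536.8 km
Excess = (8536.8 − 8245.4) / 8245.4 = 291.4 / 8245.4 = 3.53% ≈ 3.5%

3.5%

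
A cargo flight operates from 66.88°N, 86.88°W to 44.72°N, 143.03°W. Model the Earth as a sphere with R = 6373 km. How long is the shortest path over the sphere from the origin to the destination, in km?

4074 km

cos σ = sin φ₁ sin φ₂ + cos φ₁ cos φ₂ cos Δλ
      = sin(66.88°)sin(44.72°) + cos(66.88°)cos(44.72°)cos(-56.15°) = 0.8025
σ = 36.627° → d = Rσ = 6373·0.63925 = 4074 km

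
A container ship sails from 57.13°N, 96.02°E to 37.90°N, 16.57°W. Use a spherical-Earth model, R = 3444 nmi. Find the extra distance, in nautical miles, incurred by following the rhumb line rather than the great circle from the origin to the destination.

470 nmi

Great circle: cos σ = sin φ₁ sin φ₂ + cos φ₁ cos φ₂ cos Δλ,  σ = 1.2117 rad → d_gc = 4173.1 nmi
Rhumb line: Δψ = -0.5051, q = Δφ/Δψ = 0.6645, d_rh = R√(Δφ²+q²Δλ²) = 4643.4 nmi
Excess = 4643.4 − 4173.1 = 470.3 ≈ 470 nmi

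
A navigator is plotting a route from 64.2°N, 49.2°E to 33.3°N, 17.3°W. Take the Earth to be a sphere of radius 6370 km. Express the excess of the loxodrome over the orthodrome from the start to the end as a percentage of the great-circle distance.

3.5%

Great circle: σ = 0.8771 rad → d_gc = Rσ = 5587.4 km
Rhumb: Δφ = -0.5393, Δλ = -1.1606, Δψ = -0.8569, q = Δφ/Δψ = 0.6294 → d_rh = R√(Δφ²+q²Δλ²) = 5783.8 km
Excess = (5783.8 − 5587.4) / 5587.4 = 196.4 / 5587.4 = 3.52% ≈ 3.5%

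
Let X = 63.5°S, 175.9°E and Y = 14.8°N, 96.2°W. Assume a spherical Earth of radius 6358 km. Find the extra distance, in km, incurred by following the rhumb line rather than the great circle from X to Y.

330 km

Great circle: cos σ = sin φ₁ sin φ₂ + cos φ₁ cos φ₂ cos Δλ,  σ = 1.7852 rad → d_gc = 11350.53 km
Rhumb line: Δψ = +1.7074, q = Δφ/Δψ = 0.8004, d_rh = R√(Δφ²+q²Δλ²) = 11681.00 km
Excess = 11681.00 − 11350.53 = 330.47 ≈ 330 km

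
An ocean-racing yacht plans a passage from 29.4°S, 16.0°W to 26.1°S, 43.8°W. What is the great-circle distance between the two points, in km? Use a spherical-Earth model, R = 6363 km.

Haversine: a = sin²(Δφ/2)+cos φ₁ cos φ₂ sin²(Δλ/2) = 0.04598;  σ = 2·atan2(√a,√(1−a))
σ = 24.764° → d = Rσ = 6363·0.43221 = 2750 km

2750 km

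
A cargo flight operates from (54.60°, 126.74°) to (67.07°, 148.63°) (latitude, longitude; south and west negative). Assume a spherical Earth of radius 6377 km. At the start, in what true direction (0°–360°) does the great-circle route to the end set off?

N = sin Δλ·cos φ₂ = +0.1453;  D = cos φ₁ sin φ₂ − sin φ₁ cos φ₂ cos Δλ = +0.2388
initial course = atan2(N, D) = 31.31°

31.3°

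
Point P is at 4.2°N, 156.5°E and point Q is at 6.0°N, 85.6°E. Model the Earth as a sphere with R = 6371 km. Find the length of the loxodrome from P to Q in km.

7855 km

Δψ = ln[tan(π/4+φ₂/2)/tan(π/4+φ₁/2)] = +0.0315;  Δφ = +0.0314 rad,  Δλ = -1.2374 rad
q = Δφ/Δψ = 0.9960
d = R·√(Δφ² + q²Δλ²) = 6371·1.23289 = 7855 km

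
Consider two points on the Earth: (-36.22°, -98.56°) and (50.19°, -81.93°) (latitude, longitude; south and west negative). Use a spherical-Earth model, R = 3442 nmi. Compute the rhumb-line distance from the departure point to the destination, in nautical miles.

5267 nmi

Δψ = ln[tan(π/4+φ₂/2)/tan(π/4+φ₁/2)] = +1.6949;  Δφ = +1.5081 rad,  Δλ = +0.2902 rad
q = Δφ/Δψ = 0.8898
d = R·√(Δφ² + q²Δλ²) = 3442·1.53009 = 5267 nmi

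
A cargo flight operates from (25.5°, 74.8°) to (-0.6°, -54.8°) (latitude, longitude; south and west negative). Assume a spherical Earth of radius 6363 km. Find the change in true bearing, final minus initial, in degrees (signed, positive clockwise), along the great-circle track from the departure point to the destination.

-50.4°

Initial bearing θ₁ = atan2(sin Δλ cos φ₂, cos φ₁ sin φ₂ − sin φ₁ cos φ₂ cos Δλ) = 288.98°
Final bearing θ₂ = (initial bearing from the destination back to the start) + 180° = 238.60°
Δθ = θ₂ − θ₁ = -50.4°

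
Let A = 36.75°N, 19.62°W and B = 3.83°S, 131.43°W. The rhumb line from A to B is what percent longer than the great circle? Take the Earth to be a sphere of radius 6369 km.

2.2%

Great circle: σ = 1.9145 rad → d_gc = Rσ = 12193.5 km
Rhumb: Δφ = -0.7083, Δλ = -1.9515, Δψ = -0.7574, q = Δφ/Δψ = 0.9351 → d_rh = R√(Δφ²+q²Δλ²) = 12466.6 km
Excess = (12466.6 − 12193.5) / 12193.5 = 273.1 / 12193.5 = 2.24% ≈ 2.2%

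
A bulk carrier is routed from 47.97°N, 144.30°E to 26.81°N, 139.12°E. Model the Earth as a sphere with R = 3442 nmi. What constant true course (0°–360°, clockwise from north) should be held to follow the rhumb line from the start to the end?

Δψ = ln[tan(π/4+φ₂/2)/tan(π/4+φ₁/2)] = -0.4707
Δλ = -0.0904 rad (taken the short way round)
course = atan2(Δλ, Δψ) = 190.87°

190.9°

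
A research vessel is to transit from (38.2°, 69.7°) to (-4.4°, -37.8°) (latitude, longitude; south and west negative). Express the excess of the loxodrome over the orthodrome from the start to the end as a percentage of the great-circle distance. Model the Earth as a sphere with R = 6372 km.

Great circle: σ = 1.8578 rad → d_gc = Rσ = 11837.8 km
Rhumb: Δφ = -0.7435, Δλ = -1.8762, Δψ = -0.7993, q = Δφ/Δψ = 0.9302 → d_rh = R√(Δφ²+q²Δλ²) = 12088.0 km
Excess = (12088.0 − 11837.8) / 11837.8 = 250.2 / 11837.8 = 2.11% ≈ 2.1%

2.1%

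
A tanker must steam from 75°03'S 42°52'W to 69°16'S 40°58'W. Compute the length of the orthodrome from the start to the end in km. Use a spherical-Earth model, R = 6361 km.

Haversine: a = sin²(Δφ/2)+cos φ₁ cos φ₂ sin²(Δλ/2) = 0.00257;  σ = 2·atan2(√a,√(1−a))
σ = 5.812° → d = Rσ = 6361·0.10144 = 645 km

645 km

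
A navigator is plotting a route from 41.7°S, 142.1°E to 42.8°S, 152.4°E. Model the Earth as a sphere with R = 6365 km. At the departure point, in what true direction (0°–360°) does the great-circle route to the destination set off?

101.7°

N = sin Δλ·cos φ₂ = +0.1312;  D = cos φ₁ sin φ₂ − sin φ₁ cos φ₂ cos Δλ = -0.0271
initial course = atan2(N, D) = 101.66°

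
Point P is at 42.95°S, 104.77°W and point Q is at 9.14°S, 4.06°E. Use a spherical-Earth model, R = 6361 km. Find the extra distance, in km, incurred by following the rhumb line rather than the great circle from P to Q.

473 km

Great circle: cos σ = sin φ₁ sin φ₂ + cos φ₁ cos φ₂ cos Δλ,  σ = 1.6961 rad → d_gc = 10789.1 km
Rhumb line: Δψ = +0.6714, q = Δφ/Δψ = 0.8788, d_rh = R√(Δφ²+q²Δλ²) = 11262.4 km
Excess = 11262.4 − 10789.1 = 473.3 ≈ 473 km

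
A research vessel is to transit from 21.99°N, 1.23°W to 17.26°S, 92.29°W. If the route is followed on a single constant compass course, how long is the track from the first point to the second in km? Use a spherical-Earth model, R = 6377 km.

Δψ = ln[tan(π/4+φ₂/2)/tan(π/4+φ₁/2)] = -0.6995;  Δφ = -0.6850 rad,  Δλ = -1.5893 rad
q = Δφ/Δψ = 0.9793
d = R·√(Δφ² + q²Δλ²) = 6377·1.70055 = 10844 km

10844 km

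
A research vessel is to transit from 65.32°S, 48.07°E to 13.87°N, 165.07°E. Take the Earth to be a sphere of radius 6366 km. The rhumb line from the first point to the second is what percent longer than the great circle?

6.5%

Great circle: σ = 1.9843 rad → d_gc = Rσ = 12632.3 km
Rhumb: Δφ = +1.3821, Δλ = +2.0420, Δψ = +1.7642, q = Δφ/Δψ = 0.7834 → d_rh = R√(Δφ²+q²Δλ²) = 13458.5 km
Excess = (13458.5 − 12632.3) / 12632.3 = 826.2 / 12632.3 = 6.54% ≈ 6.5%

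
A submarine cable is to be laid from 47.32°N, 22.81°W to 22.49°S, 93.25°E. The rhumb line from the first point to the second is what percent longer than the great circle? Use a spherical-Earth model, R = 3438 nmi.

Great circle: σ = 2.1608 rad → d_gc = Rσ = 7428.9 nmi
Rhumb: Δφ = -1.2184, Δλ = +2.0256, Δψ = -1.3429, q = Δφ/Δψ = 0.9073 → d_rh = R√(Δφ²+q²Δλ²) = 7581.1 nmi
Excess = (7581.1 − 7428.9) / 7428.9 = 152.2 / 7428.9 = 2.049% ≈ 2.0%

2.0%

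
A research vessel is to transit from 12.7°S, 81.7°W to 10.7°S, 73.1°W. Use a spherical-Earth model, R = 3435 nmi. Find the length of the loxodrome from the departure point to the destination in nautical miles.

519 nmi

Δψ = ln[tan(π/4+φ₂/2)/tan(π/4+φ₁/2)] = +0.0356;  Δφ = +0.0349 rad,  Δλ = +0.1501 rad
q = Δφ/Δψ = 0.9792
d = R·√(Δφ² + q²Δλ²) = 3435·0.15106 = 519 nmi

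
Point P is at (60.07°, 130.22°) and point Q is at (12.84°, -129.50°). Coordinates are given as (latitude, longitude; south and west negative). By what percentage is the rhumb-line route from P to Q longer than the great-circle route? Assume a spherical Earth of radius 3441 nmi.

Great circle: σ = 1.4648 rad → d_gc = Rσ = 5040.4 nmi
Rhumb: Δφ = -0.8243, Δλ = +1.7502, Δψ = -1.0934, q = Δφ/Δψ = 0.7539 → d_rh = R√(Δφ²+q²Δλ²) = 5353.6 nmi
Excess = (5353.6 − 5040.4) / 5040.4 = 313.2 / 5040.4 = 6.21% ≈ 6.2%

6.2%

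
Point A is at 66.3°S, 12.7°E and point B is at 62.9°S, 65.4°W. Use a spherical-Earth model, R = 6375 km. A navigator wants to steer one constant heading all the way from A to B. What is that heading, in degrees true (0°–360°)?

Meridional parts: M(φ₁)=-1.5615, M(φ₂)=-1.4230 → ΔM = +0.1385;  Δλ = -1.3631 rad
tan C = Δλ / ΔM = -9.8386 → C = 275.80°

275.8°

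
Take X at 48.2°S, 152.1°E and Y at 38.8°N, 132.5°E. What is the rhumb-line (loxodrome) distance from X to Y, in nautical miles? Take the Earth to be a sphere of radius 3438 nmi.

5325 nmi

Rhumb course C = atan2(Δλ, Δψ) with Δψ = ln[tan(π/4+φ₂/2)/tan(π/4+φ₁/2)] = +1.6985, Δλ = -0.3421 → C = 348.61°
d = R·|Δφ| / |cos C| = 3438·1.51844 / 0.98032 = 5325 nmi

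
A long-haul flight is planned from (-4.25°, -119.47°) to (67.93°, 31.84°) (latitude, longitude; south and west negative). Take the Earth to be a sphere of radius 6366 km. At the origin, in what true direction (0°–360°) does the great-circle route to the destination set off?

11.3°

N = sin Δλ·cos φ₂ = +0.1804;  D = cos φ₁ sin φ₂ − sin φ₁ cos φ₂ cos Δλ = +0.8998
initial course = atan2(N, D) = 11.34°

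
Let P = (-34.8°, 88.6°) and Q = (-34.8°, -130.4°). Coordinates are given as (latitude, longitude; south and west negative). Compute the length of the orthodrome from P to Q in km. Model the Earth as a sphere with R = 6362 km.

11263 km

cos σ = sin φ₁ sin φ₂ + cos φ₁ cos φ₂ cos Δλ
      = sin(-34.80°)sin(-34.80°) + cos(-34.80°)cos(-34.80°)cos(141.00°) = -0.1983
σ = 101.438° → d = Rσ = 6362·1.77042 = 11263 km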